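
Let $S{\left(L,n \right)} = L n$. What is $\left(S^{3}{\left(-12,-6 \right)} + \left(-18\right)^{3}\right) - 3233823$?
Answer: $-2866407$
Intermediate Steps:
$\left(S^{3}{\left(-12,-6 \right)} + \left(-18\right)^{3}\right) - 3233823 = \left(\left(\left(-12\right) \left(-6\right)\right)^{3} + \left(-18\right)^{3}\right) - 3233823 = \left(72^{3} - 5832\right) - 3233823 = \left(373248 - 5832\right) - 3233823 = 367416 - 3233823 = -2866407$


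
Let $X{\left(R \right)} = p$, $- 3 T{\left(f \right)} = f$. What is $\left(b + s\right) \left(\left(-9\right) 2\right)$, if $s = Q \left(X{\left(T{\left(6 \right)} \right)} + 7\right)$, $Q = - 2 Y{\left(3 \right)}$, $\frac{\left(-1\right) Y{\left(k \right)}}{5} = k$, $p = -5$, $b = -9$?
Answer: $-918$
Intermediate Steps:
$T{\left(f \right)} = - \frac{f}{3}$
$X{\left(R \right)} = -5$
$Y{\left(k \right)} = - 5 k$
$Q = 30$ ($Q = - 2 \left(\left(-5\right) 3\right) = \left(-2\right) \left(-15\right) = 30$)
$s = 60$ ($s = 30 \left(-5 + 7\right) = 30 \cdot 2 = 60$)
$\left(b + s\right) \left(\left(-9\right) 2\right) = \left(-9 + 60\right) \left(\left(-9\right) 2\right) = 51 \left(-18\right) = -918$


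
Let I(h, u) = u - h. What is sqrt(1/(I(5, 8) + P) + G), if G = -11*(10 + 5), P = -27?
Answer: I*sqrt(23766)/12 ≈ 12.847*I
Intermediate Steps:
G = -165 (G = -11*15 = -165)
sqrt(1/(I(5, 8) + P) + G) = sqrt(1/((8 - 1*5) - 27) - 165) = sqrt(1/((8 - 5) - 27) - 165) = sqrt(1/(3 - 27) - 165) = sqrt(1/(-24) - 165) = sqrt(-1/24 - 165) = sqrt(-3961/24) = I*sqrt(23766)/12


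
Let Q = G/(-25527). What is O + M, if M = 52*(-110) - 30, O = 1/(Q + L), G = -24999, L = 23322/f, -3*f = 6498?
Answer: -172884124249/30066270 ≈ -5750.1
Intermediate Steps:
f = -2166 (f = -⅓*6498 = -2166)
L = -3887/361 (L = 23322/(-2166) = 23322*(-1/2166) = -3887/361 ≈ -10.767)
Q = 8333/8509 (Q = -24999/(-25527) = -24999*(-1/25527) = 8333/8509 ≈ 0.97932)
O = -3071749/30066270 (O = 1/(8333/8509 - 3887/361) = 1/(-30066270/3071749) = -3071749/30066270 ≈ -0.10217)
M = -5750 (M = -5720 - 30 = -5750)
O + M = -3071749/30066270 - 5750 = -172884124249/30066270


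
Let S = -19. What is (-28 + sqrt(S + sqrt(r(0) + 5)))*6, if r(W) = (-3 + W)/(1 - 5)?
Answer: -168 + 3*I*sqrt(76 - 2*sqrt(23)) ≈ -168.0 + 24.447*I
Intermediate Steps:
r(W) = 3/4 - W/4 (r(W) = (-3 + W)/(-4) = (-3 + W)*(-1/4) = 3/4 - W/4)
(-28 + sqrt(S + sqrt(r(0) + 5)))*6 = (-28 + sqrt(-19 + sqrt((3/4 - 1/4*0) + 5)))*6 = (-28 + sqrt(-19 + sqrt((3/4 + 0) + 5)))*6 = (-28 + sqrt(-19 + sqrt(3/4 + 5)))*6 = (-28 + sqrt(-19 + sqrt(23/4)))*6 = (-28 + sqrt(-19 + sqrt(23)/2))*6 = -168 + 6*sqrt(-19 + sqrt(23)/2)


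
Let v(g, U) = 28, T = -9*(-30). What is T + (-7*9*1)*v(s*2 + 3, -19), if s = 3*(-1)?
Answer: -1494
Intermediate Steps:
s = -3
T = 270
T + (-7*9*1)*v(s*2 + 3, -19) = 270 + (-7*9*1)*28 = 270 - 63*1*28 = 270 - 63*28 = 270 - 1764 = -1494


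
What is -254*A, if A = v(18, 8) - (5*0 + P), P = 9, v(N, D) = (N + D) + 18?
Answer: -8890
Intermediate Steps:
v(N, D) = 18 + D + N (v(N, D) = (D + N) + 18 = 18 + D + N)
A = 35 (A = (18 + 8 + 18) - (5*0 + 9) = 44 - (0 + 9) = 44 - 1*9 = 44 - 9 = 35)
-254*A = -254*35 = -8890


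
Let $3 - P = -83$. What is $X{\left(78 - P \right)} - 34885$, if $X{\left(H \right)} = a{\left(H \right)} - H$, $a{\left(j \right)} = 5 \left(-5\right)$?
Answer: $-34902$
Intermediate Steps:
$P = 86$ ($P = 3 - -83 = 3 + 83 = 86$)
$a{\left(j \right)} = -25$
$X{\left(H \right)} = -25 - H$
$X{\left(78 - P \right)} - 34885 = \left(-25 - \left(78 - 86\right)\right) - 34885 = \left(-25 - -8\right) - 34885 = \left(-25 + 8\right) - 34885 = -17 - 34885 = -34902$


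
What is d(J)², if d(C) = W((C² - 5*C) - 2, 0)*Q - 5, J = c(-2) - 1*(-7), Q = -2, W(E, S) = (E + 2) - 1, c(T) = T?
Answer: 9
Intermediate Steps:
W(E, S) = 1 + E (W(E, S) = (2 + E) - 1 = 1 + E)
J = 5 (J = -2 - 1*(-7) = -2 + 7 = 5)
d(C) = -3 - 2*C² + 10*C (d(C) = (1 + ((C² - 5*C) - 2))*(-2) - 5 = (1 + (-2 + C² - 5*C))*(-2) - 5 = (-1 + C² - 5*C)*(-2) - 5 = (2 - 2*C² + 10*C) - 5 = -3 - 2*C² + 10*C)
d(J)² = (-3 - 2*5² + 10*5)² = (-3 - 2*25 + 50)² = (-3 - 50 + 50)² = (-3)² = 9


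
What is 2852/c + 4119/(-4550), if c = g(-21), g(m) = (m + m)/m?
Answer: 6484181/4550 ≈ 1425.1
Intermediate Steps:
g(m) = 2 (g(m) = (2*m)/m = 2)
c = 2
2852/c + 4119/(-4550) = 2852/2 + 4119/(-4550) = 2852*(½) + 4119*(-1/4550) = 1426 - 4119/4550 = 6484181/4550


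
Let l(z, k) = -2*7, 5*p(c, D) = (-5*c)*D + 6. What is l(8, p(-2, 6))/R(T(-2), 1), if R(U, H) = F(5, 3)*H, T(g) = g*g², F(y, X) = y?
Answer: -14/5 ≈ -2.8000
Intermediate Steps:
T(g) = g³
p(c, D) = 6/5 - D*c (p(c, D) = ((-5*c)*D + 6)/5 = (-5*D*c + 6)/5 = (6 - 5*D*c)/5 = 6/5 - D*c)
l(z, k) = -14
R(U, H) = 5*H
l(8, p(-2, 6))/R(T(-2), 1) = -14/(5*1) = -14/5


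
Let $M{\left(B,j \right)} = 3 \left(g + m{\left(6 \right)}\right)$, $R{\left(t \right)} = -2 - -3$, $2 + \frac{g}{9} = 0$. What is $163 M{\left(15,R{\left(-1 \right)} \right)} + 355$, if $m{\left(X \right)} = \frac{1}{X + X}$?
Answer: $- \frac{33625}{4} \approx -8406.3$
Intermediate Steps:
$g = -18$ ($g = -18 + 9 \cdot 0 = -18 + 0 = -18$)
$m{\left(X \right)} = \frac{1}{2 X}$
$R{\left(t \right)} = 1$ ($R{\left(t \right)} = -2 + 3 = 1$)
$M{\left(B,j \right)} = - \frac{215}{4}$ ($M{\left(B,j \right)} = 3 \left(-18 + \frac{1}{2 \cdot 6}\right) = 3 \left(-18 + \frac{1}{2} \cdot \frac{1}{6}\right) = 3 \left(-18 + \frac{1}{12}\right) = 3 \left(- \frac{215}{12}\right) = - \frac{215}{4}$)
$163 M{\left(15,R{\left(-1 \right)} \right)} + 355 = 163 \left(- \frac{215}{4}\right) + 355 = - \frac{35045}{4} + 355 = - \frac{33625}{4}$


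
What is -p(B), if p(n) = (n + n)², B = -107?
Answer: -45796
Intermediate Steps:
p(n) = 4*n² (p(n) = (2*n)² = 4*n²)
-p(B) = -4*(-107)² = -4*11449 = -1*45796 = -45796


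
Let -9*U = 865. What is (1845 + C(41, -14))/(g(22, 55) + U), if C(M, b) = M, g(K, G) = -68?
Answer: -16974/1477 ≈ -11.492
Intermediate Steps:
U = -865/9 (U = -⅑*865 = -865/9 ≈ -96.111)
(1845 + C(41, -14))/(g(22, 55) + U) = (1845 + 41)/(-68 - 865/9) = 1886/(-1477/9) = 1886*(-9/1477) = -16974/1477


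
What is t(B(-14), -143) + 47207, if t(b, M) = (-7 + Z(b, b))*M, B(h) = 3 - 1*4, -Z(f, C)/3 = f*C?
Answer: 48637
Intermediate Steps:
Z(f, C) = -3*C*f (Z(f, C) = -3*f*C = -3*C*f)
B(h) = -1 (B(h) = 3 - 4 = -1)
t(b, M) = M*(-7 - 3*b**2) (t(b, M) = (-7 - 3*b*b)*M = (-7 - 3*b**2)*M = M*(-7 - 3*b**2))
t(B(-14), -143) + 47207 = -1*(-143)*(7 + 3*(-1)**2) + 47207 = -1*(-143)*(7 + 3*1) + 47207 = -1*(-143)*(7 + 3) + 47207 = -1*(-143)*10 + 47207 = 1430 + 47207 = 48637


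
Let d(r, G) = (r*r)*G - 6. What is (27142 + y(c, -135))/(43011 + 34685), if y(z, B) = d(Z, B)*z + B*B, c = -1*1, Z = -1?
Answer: 11377/19424 ≈ 0.58572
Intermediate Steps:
d(r, G) = -6 + G*r**2 (d(r, G) = r**2*G - 6 = G*r**2 - 6 = -6 + G*r**2)
c = -1
y(z, B) = B**2 + z*(-6 + B) (y(z, B) = (-6 + B*(-1)**2)*z + B*B = (-6 + B*1)*z + B**2 = (-6 + B)*z + B**2 = z*(-6 + B) + B**2 = B**2 + z*(-6 + B))
(27142 + y(c, -135))/(43011 + 34685) = (27142 + ((-135)**2 - (-6 - 135)))/(43011 + 34685) = (27142 + (18225 - 1*(-141)))/77696 = (27142 + (18225 + 141))*(1/77696) = (27142 + 18366)*(1/77696) = 45508*(1/77696) = 11377/19424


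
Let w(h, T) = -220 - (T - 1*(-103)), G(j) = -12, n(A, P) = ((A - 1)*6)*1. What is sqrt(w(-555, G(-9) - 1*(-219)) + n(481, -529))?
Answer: 5*sqrt(94) ≈ 48.477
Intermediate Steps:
n(A, P) = -6 + 6*A (n(A, P) = ((-1 + A)*6)*1 = (-6 + 6*A)*1 = -6 + 6*A)
w(h, T) = -323 - T (w(h, T) = -220 - (T + 103) = -220 - (103 + T) = -220 + (-103 - T) = -323 - T)
sqrt(w(-555, G(-9) - 1*(-219)) + n(481, -529)) = sqrt((-323 - (-12 - 1*(-219))) + (-6 + 6*481)) = sqrt((-323 - (-12 + 219)) + (-6 + 2886)) = sqrt((-323 - 1*207) + 2880) = sqrt((-323 - 207) + 2880) = sqrt(-530 + 2880) = sqrt(2350) = 5*sqrt(94)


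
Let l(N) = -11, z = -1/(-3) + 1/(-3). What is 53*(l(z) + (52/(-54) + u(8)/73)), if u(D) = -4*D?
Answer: -1295479/1971 ≈ -657.27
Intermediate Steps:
z = 0 (z = -1*(-1/3) + 1*(-1/3) = 1/3 - 1/3 = 0)
53*(l(z) + (52/(-54) + u(8)/73)) = 53*(-11 + (52/(-54) - 4*8/73)) = 53*(-11 + (52*(-1/54) - 32*1/73)) = 53*(-11 + (-26/27 - 32/73)) = 53*(-11 - 2762/1971) = 53*(-24443/1971) = -1295479/1971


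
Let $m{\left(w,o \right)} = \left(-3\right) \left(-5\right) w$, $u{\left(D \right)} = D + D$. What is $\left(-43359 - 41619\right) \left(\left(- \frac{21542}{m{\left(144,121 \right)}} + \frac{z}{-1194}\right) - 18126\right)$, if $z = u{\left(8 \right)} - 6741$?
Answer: $\frac{18395720420129}{11940} \approx 1.5407 \cdot 10^{9}$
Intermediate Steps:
$u{\left(D \right)} = 2 D$
$z = -6725$ ($z = 2 \cdot 8 - 6741 = 16 - 6741 = -6725$)
$m{\left(w,o \right)} = 15 w$
$\left(-43359 - 41619\right) \left(\left(- \frac{21542}{m{\left(144,121 \right)}} + \frac{z}{-1194}\right) - 18126\right) = \left(-43359 - 41619\right) \left(\left(- \frac{21542}{15 \cdot 144} - \frac{6725}{-1194}\right) - 18126\right) = - 84978 \left(\left(- \frac{21542}{2160} - - \frac{6725}{1194}\right) - 18126\right) = - 84978 \left(\left(\left(-21542\right) \frac{1}{2160} + \frac{6725}{1194}\right) - 18126\right) = - 84978 \left(\left(- \frac{10771}{1080} + \frac{6725}{1194}\right) - 18126\right) = - 84978 \left(- \frac{932929}{214920} - 18126\right) = \left(-84978\right) \left(- \frac{3896572849}{214920}\right) = \frac{18395720420129}{11940}$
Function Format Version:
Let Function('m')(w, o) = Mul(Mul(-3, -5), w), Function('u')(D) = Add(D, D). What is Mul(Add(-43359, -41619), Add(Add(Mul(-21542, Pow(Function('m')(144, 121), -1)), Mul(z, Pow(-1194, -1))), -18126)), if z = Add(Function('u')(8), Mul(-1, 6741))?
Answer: Rational(18395720420129, 11940) ≈ 1.5407e+9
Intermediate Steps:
Function('u')(D) = Mul(2, D)
z = -6725 (z = Add(Mul(2, 8), Mul(-1, 6741)) = Add(16, -6741) = -6725)
Function('m')(w, o) = Mul(15, w)
Mul(Add(-43359, -41619), Add(Add(Mul(-21542, Pow(Function('m')(144, 121), -1)), Mul(z, Pow(-1194, -1))), -18126)) = Mul(Add(-43359, -41619), Add(Add(Mul(-21542, Pow(Mul(15, 144), -1)), Mul(-6725, Pow(-1194, -1))), -18126)) = Mul(-84978, Add(Add(Mul(-21542, Pow(2160, -1)), Mul(-6725, Rational(-1, 1194))), -18126)) = Mul(-84978, Add(Add(Mul(-21542, Rational(1, 2160)), Rational(6725, 1194)), -18126)) = Mul(-84978, Add(Add(Rational(-10771, 1080), Rational(6725, 1194)), -18126)) = Mul(-84978, Add(Rational(-932929, 214920), -18126)) = Mul(-84978, Rational(-3896572849, 214920)) = Rational(18395720420129, 11940)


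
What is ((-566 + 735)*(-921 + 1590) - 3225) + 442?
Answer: 110278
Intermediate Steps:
((-566 + 735)*(-921 + 1590) - 3225) + 442 = (169*669 - 3225) + 442 = (113061 - 3225) + 442 = 109836 + 442 = 110278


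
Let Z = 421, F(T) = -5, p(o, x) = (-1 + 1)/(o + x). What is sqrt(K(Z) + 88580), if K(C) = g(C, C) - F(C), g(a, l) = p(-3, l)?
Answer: sqrt(88585) ≈ 297.63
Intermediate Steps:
p(o, x) = 0 (p(o, x) = 0/(o + x) = 0)
g(a, l) = 0
K(C) = 5 (K(C) = 0 - 1*(-5) = 0 + 5 = 5)
sqrt(K(Z) + 88580) = sqrt(5 + 88580) = sqrt(88585)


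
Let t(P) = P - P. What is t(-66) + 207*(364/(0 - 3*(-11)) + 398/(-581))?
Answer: 13686150/6391 ≈ 2141.5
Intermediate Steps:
t(P) = 0
t(-66) + 207*(364/(0 - 3*(-11)) + 398/(-581)) = 0 + 207*(364/(0 - 3*(-11)) + 398/(-581)) = 0 + 207*(364/(0 + 33) + 398*(-1/581)) = 0 + 207*(364/33 - 398/581) = 0 + 207*(198350/19173) = 0 + 13686150/6391 = 13686150/6391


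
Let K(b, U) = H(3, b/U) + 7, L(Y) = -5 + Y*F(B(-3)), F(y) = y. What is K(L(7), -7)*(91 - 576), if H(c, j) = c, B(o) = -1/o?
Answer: -4850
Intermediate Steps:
L(Y) = -5 + Y/3 (L(Y) = -5 + Y*(-1/(-3)) = -5 + Y*(-1*(-⅓)) = -5 + Y*(⅓) = -5 + Y/3)
K(b, U) = 10 (K(b, U) = 3 + 7 = 10)
K(L(7), -7)*(91 - 576) = 10*(91 - 576) = 10*(-485) = -4850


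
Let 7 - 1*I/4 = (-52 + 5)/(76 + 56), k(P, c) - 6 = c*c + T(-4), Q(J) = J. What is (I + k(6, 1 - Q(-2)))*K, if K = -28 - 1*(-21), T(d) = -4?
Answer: -9338/33 ≈ -282.97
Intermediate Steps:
k(P, c) = 2 + c² (k(P, c) = 6 + (c*c - 4) = 6 + (c² - 4) = 6 + (-4 + c²) = 2 + c²)
I = 971/33 (I = 28 - 4*(-52 + 5)/(76 + 56) = 28 - (-188)/132 = 28 - 4*(-47/132) = 28 + 47/33 = 971/33 ≈ 29.424)
K = -7 (K = -28 + 21 = -7)
(I + k(6, 1 - Q(-2)))*K = (971/33 + (2 + (1 - 1*(-2))²))*(-7) = (971/33 + (2 + (1 + 2)²))*(-7) = (971/33 + (2 + 3²))*(-7) = (971/33 + (2 + 9))*(-7) = (971/33 + 11)*(-7) = (1334/33)*(-7) = -9338/33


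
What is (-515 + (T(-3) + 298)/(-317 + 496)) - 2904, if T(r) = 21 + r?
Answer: -611685/179 ≈ -3417.2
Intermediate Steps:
(-515 + (T(-3) + 298)/(-317 + 496)) - 2904 = (-515 + ((21 - 3) + 298)/(-317 + 496)) - 2904 = (-515 + (18 + 298)/179) - 2904 = (-515 + 316*(1/179)) - 2904 = (-515 + 316/179) - 2904 = -91869/179 - 2904 = -611685/179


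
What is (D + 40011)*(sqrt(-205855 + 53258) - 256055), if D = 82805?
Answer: -31447650880 + 122816*I*sqrt(152597) ≈ -3.1448e+10 + 4.7976e+7*I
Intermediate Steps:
(D + 40011)*(sqrt(-205855 + 53258) - 256055) = (82805 + 40011)*(sqrt(-205855 + 53258) - 256055) = 122816*(sqrt(-152597) - 256055) = 122816*(I*sqrt(152597) - 256055) = 122816*(-256055 + I*sqrt(152597)) = -31447650880 + 122816*I*sqrt(152597)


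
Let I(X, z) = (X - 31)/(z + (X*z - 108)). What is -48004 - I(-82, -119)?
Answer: -457526011/9531 ≈ -48004.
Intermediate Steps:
I(X, z) = (-31 + X)/(-108 + z + X*z) (I(X, z) = (-31 + X)/(z + (-108 + X*z)) = (-31 + X)/(-108 + z + X*z))
-48004 - I(-82, -119) = -48004 - (-31 - 82)/(-108 - 119 - 82*(-119)) = -48004 - (-113)/(-108 - 119 + 9758) = -48004 - (-113)/9531 = -48004 - 1*(-113/9531) = -48004 + 113/9531 = -457526011/9531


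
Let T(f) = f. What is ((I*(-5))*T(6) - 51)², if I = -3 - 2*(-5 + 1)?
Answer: 40401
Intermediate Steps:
I = 5 (I = -3 - 2*(-4) = -3 - 1*(-8) = -3 + 8 = 5)
((I*(-5))*T(6) - 51)² = ((5*(-5))*6 - 51)² = (-25*6 - 51)² = (-150 - 51)² = (-201)² = 40401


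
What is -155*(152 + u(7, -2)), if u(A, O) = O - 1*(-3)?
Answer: -23715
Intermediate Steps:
u(A, O) = 3 + O (u(A, O) = O + 3 = 3 + O)
-155*(152 + u(7, -2)) = -155*(152 + (3 - 2)) = -155*(152 + 1) = -155*153 = -23715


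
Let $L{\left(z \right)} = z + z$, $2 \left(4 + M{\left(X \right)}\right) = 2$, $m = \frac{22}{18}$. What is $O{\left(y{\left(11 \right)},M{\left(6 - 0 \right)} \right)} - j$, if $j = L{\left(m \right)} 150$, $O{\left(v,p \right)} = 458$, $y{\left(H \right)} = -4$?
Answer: $\frac{274}{3} \approx 91.333$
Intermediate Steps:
$m = \frac{11}{9}$ ($m = 22 \cdot \frac{1}{18} = \frac{11}{9} \approx 1.2222$)
$M{\left(X \right)} = -3$ ($M{\left(X \right)} = -4 + \frac{1}{2} \cdot 2 = -4 + 1 = -3$)
$L{\left(z \right)} = 2 z$
$j = \frac{1100}{3}$ ($j = 2 \cdot \frac{11}{9} \cdot 150 = \frac{22}{9} \cdot 150 = \frac{1100}{3} \approx 366.67$)
$O{\left(y{\left(11 \right)},M{\left(6 - 0 \right)} \right)} - j = 458 - \frac{1100}{3} = \frac{274}{3}$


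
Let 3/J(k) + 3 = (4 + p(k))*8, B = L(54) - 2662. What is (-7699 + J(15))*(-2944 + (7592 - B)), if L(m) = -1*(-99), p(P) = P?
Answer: -8272084228/149 ≈ -5.5517e+7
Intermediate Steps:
L(m) = 99
B = -2563 (B = 99 - 2662 = -2563)
J(k) = 3/(29 + 8*k) (J(k) = 3/(-3 + (4 + k)*8) = 3/(-3 + (32 + 8*k)) = 3/(29 + 8*k))
(-7699 + J(15))*(-2944 + (7592 - B)) = (-7699 + 3/(29 + 8*15))*(-2944 + (7592 - 1*(-2563))) = (-7699 + 3/(29 + 120))*(-2944 + (7592 + 2563)) = (-7699 + 3/149)*(-2944 + 10155) = (-7699 + 3*(1/149))*7211 = (-7699 + 3/149)*7211 = -1147148/149*7211 = -8272084228/149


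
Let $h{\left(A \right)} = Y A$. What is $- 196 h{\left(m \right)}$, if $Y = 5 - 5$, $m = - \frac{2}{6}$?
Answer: $0$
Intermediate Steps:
$m = - \frac{1}{3}$ ($m = \left(-2\right) \frac{1}{6} = - \frac{1}{3} \approx -0.33333$)
$Y = 0$ ($Y = 5 - 5 = 0$)
$h{\left(A \right)} = 0$ ($h{\left(A \right)} = 0 A = 0$)
$- 196 h{\left(m \right)} = \left(-196\right) 0 = 0$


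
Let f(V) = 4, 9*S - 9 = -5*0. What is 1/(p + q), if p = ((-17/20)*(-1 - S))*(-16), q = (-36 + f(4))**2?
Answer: 5/4984 ≈ 0.0010032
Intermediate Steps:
S = 1 (S = 1 + (-5*0)/9 = 1 + (1/9)*0 = 1 + 0 = 1)
q = 1024 (q = (-36 + 4)**2 = (-32)**2 = 1024)
p = -136/5 (p = ((-17/20)*(-1 - 1*1))*(-16) = ((-17*1/20)*(-1 - 1))*(-16) = -17/20*(-2)*(-16) = (17/10)*(-16) = -136/5 ≈ -27.200)
1/(p + q) = 1/(-136/5 + 1024) = 1/(4984/5) = 5/4984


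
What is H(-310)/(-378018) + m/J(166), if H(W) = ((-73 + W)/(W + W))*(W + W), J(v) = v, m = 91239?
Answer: 8622511970/15687747 ≈ 549.63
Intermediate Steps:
H(W) = -73 + W (H(W) = ((-73 + W)/((2*W)))*(2*W) = ((-73 + W)*(1/(2*W)))*(2*W) = ((-73 + W)/(2*W))*(2*W) = -73 + W)
H(-310)/(-378018) + m/J(166) = (-73 - 310)/(-378018) + 91239/166 = -383*(-1/378018) + 91239*(1/166) = 383/378018 + 91239/166 = 8622511970/15687747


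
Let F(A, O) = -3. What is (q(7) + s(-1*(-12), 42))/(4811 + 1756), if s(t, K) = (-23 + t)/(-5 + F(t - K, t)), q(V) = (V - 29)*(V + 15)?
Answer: -117/1592 ≈ -0.073492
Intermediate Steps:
q(V) = (-29 + V)*(15 + V)
s(t, K) = 23/8 - t/8 (s(t, K) = (-23 + t)/(-5 - 3) = (-23 + t)/(-8) = (-23 + t)*(-⅛) = 23/8 - t/8)
(q(7) + s(-1*(-12), 42))/(4811 + 1756) = ((-435 + 7² - 14*7) + (23/8 - (-1)*(-12)/8))/(4811 + 1756) = ((-435 + 49 - 98) + (23/8 - ⅛*12))/6567 = (-484 + (23/8 - 3/2))*(1/6567) = (-484 + 11/8)*(1/6567) = -3861/8*1/6567 = -117/1592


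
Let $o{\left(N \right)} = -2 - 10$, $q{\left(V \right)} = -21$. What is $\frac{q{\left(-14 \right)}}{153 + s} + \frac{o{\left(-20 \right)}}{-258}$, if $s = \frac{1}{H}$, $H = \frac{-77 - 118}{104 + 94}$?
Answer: $- \frac{12979}{141599} \approx -0.09166$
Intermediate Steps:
$o{\left(N \right)} = -12$
$H = - \frac{65}{66}$ ($H = - \frac{195}{198} = \left(-195\right) \frac{1}{198} = - \frac{65}{66} \approx -0.98485$)
$s = - \frac{66}{65}$ ($s = \frac{1}{- \frac{65}{66}} = - \frac{66}{65} \approx -1.0154$)
$\frac{q{\left(-14 \right)}}{153 + s} + \frac{o{\left(-20 \right)}}{-258} = - \frac{21}{153 - \frac{66}{65}} - \frac{12}{-258} = - \frac{21}{\frac{9879}{65}} - - \frac{2}{43} = \left(-21\right) \frac{65}{9879} + \frac{2}{43} = - \frac{455}{3293} + \frac{2}{43} = - \frac{12979}{141599}$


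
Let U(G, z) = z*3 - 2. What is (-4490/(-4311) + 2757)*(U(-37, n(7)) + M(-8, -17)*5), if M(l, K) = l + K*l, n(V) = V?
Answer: 7835455303/4311 ≈ 1.8176e+6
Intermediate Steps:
U(G, z) = -2 + 3*z (U(G, z) = 3*z - 2 = -2 + 3*z)
(-4490/(-4311) + 2757)*(U(-37, n(7)) + M(-8, -17)*5) = (-4490/(-4311) + 2757)*((-2 + 3*7) - 8*(1 - 17)*5) = (-4490*(-1/4311) + 2757)*((-2 + 21) - 8*(-16)*5) = (4490/4311 + 2757)*(19 + 128*5) = 11889917*(19 + 640)/4311 = (11889917/4311)*659 = 7835455303/4311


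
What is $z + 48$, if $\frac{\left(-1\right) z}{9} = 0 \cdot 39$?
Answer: $48$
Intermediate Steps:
$z = 0$ ($z = - 9 \cdot 0 \cdot 39 = \left(-9\right) 0 = 0$)
$z + 48 = 0 + 48 = 48$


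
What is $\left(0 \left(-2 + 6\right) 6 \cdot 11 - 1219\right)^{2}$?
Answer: $1485961$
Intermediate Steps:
$\left(0 \left(-2 + 6\right) 6 \cdot 11 - 1219\right)^{2} = \left(0 \cdot 4 \cdot 6 \cdot 11 - 1219\right)^{2} = \left(0 \cdot 6 \cdot 11 - 1219\right)^{2} = \left(0 \cdot 11 - 1219\right)^{2} = \left(0 - 1219\right)^{2} = \left(-1219\right)^{2} = 1485961$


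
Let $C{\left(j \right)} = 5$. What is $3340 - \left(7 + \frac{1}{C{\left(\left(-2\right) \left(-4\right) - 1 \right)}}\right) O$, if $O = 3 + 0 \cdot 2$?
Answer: $\frac{16592}{5} \approx 3318.4$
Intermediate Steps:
$O = 3$ ($O = 3 + 0 = 3$)
$3340 - \left(7 + \frac{1}{C{\left(\left(-2\right) \left(-4\right) - 1 \right)}}\right) O = 3340 - \left(7 + \frac{1}{5}\right) 3 = 3340 - \frac{36}{5} \cdot 3 = 3340 - \frac{108}{5} = \frac{16592}{5}$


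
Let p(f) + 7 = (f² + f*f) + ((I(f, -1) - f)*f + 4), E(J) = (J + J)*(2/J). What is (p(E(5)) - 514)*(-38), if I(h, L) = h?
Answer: 18430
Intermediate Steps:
E(J) = 4 (E(J) = (2*J)*(2/J) = 4)
p(f) = -3 + 2*f² (p(f) = -7 + ((f² + f*f) + ((f - f)*f + 4)) = -7 + ((f² + f²) + (0*f + 4)) = -7 + (2*f² + (0 + 4)) = -7 + (2*f² + 4) = -7 + (4 + 2*f²) = -3 + 2*f²)
(p(E(5)) - 514)*(-38) = ((-3 + 2*4²) - 514)*(-38) = ((-3 + 2*16) - 514)*(-38) = ((-3 + 32) - 514)*(-38) = (29 - 514)*(-38) = -485*(-38) = 18430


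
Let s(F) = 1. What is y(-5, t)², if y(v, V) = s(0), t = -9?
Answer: 1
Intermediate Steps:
y(v, V) = 1
y(-5, t)² = 1² = 1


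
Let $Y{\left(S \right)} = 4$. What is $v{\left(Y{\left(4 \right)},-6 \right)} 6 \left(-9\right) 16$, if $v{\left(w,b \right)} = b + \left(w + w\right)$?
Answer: $-1728$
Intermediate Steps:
$v{\left(w,b \right)} = b + 2 w$
$v{\left(Y{\left(4 \right)},-6 \right)} 6 \left(-9\right) 16 = \left(-6 + 2 \cdot 4\right) 6 \left(-9\right) 16 = \left(-6 + 8\right) \left(-54\right) 16 = 2 \left(-54\right) 16 = \left(-108\right) 16 = -1728$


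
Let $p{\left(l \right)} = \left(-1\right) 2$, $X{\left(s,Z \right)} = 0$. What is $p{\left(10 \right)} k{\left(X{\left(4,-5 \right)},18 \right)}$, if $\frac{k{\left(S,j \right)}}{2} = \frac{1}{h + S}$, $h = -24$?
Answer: $\frac{1}{6} \approx 0.16667$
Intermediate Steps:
$p{\left(l \right)} = -2$
$k{\left(S,j \right)} = \frac{2}{-24 + S}$
$p{\left(10 \right)} k{\left(X{\left(4,-5 \right)},18 \right)} = - 2 \frac{2}{-24 + 0} = - 2 \frac{2}{-24} = - 2 \cdot 2 \left(- \frac{1}{24}\right) = \left(-2\right) \left(- \frac{1}{12}\right) = \frac{1}{6}$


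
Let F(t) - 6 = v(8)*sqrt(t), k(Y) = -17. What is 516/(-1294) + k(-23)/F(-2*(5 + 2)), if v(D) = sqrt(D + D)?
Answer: (-1032*sqrt(14) + 12547*I)/(1294*(-3*I + 2*sqrt(14))) ≈ -0.79107 + 0.97859*I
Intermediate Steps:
v(D) = sqrt(2)*sqrt(D) (v(D) = sqrt(2*D) = sqrt(2)*sqrt(D))
F(t) = 6 + 4*sqrt(t) (F(t) = 6 + (sqrt(2)*sqrt(8))*sqrt(t) = 6 + (sqrt(2)*(2*sqrt(2)))*sqrt(t) = 6 + 4*sqrt(t))
516/(-1294) + k(-23)/F(-2*(5 + 2)) = 516/(-1294) - 17/(6 + 4*sqrt(-2*(5 + 2))) = 516*(-1/1294) - 17/(6 + 4*sqrt(-2*7)) = -258/647 - 17/(6 + 4*sqrt(-14)) = -258/647 - 17/(6 + 4*(I*sqrt(14))) = -258/647 - 17/(6 + 4*I*sqrt(14))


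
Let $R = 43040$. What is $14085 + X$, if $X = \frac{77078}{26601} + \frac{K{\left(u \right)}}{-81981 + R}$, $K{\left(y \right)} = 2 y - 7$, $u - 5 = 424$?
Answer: $\frac{14593201341932}{1035869541} \approx 14088.0$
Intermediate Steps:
$u = 429$ ($u = 5 + 424 = 429$)
$K{\left(y \right)} = -7 + 2 y$
$X = \frac{2978856947}{1035869541}$ ($X = \frac{77078}{26601} + \frac{-7 + 2 \cdot 429}{-81981 + 43040} = 77078 \cdot \frac{1}{26601} + \frac{-7 + 858}{-38941} = \frac{77078}{26601} + 851 \left(- \frac{1}{38941}\right) = \frac{77078}{26601} - \frac{851}{38941} = \frac{2978856947}{1035869541} \approx 2.8757$)
$14085 + X = 14085 + \frac{2978856947}{1035869541} = \frac{14593201341932}{1035869541}$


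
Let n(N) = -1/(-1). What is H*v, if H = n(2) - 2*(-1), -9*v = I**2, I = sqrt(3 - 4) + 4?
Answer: -(4 + I)**2/3 ≈ -5.0 - 2.6667*I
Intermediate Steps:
n(N) = 1 (n(N) = -1*(-1) = 1)
I = 4 + I (I = sqrt(-1) + 4 = I + 4 = 4 + I ≈ 4.0 + 1.0*I)
v = -(4 + I)**2/9 ≈ -1.6667 - 0.88889*I
H = 3 (H = 1 - 2*(-1) = 1 - 1*(-2) = 1 + 2 = 3)
H*v = 3*(-(4 + I)**2/9) = -(4 + I)**2/3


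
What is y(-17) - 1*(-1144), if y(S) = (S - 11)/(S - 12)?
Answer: 33204/29 ≈ 1145.0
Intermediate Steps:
y(S) = (-11 + S)/(-12 + S)
y(-17) - 1*(-1144) = (-11 - 17)/(-12 - 17) - 1*(-1144) = -28/(-29) + 1144 = -1/29*(-28) + 1144 = 28/29 + 1144 = 33204/29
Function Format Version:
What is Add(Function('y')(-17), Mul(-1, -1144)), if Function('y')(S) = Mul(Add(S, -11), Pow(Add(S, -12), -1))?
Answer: Rational(33204, 29) ≈ 1145.0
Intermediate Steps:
Function('y')(S) = Mul(Pow(Add(-12, S), -1), Add(-11, S)) (Function('y')(S) = Mul(Add(-11, S), Pow(Add(-12, S), -1)) = Mul(Pow(Add(-12, S), -1), Add(-11, S)))
Add(Function('y')(-17), Mul(-1, -1144)) = Add(Mul(Pow(Add(-12, -17), -1), Add(-11, -17)), Mul(-1, -1144)) = Add(Mul(Pow(-29, -1), -28), 1144) = Add(Mul(Rational(-1, 29), -28), 1144) = Add(Rational(28, 29), 1144) = Rational(33204, 29)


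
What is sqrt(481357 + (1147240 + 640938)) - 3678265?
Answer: -3678265 + sqrt(2269535) ≈ -3.6768e+6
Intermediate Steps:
sqrt(481357 + (1147240 + 640938)) - 3678265 = sqrt(481357 + 1788178) - 3678265 = sqrt(2269535) - 3678265 = -3678265 + sqrt(2269535)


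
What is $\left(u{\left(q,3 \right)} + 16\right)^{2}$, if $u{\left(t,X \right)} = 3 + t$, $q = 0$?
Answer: $361$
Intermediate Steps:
$\left(u{\left(q,3 \right)} + 16\right)^{2} = \left(\left(3 + 0\right) + 16\right)^{2} = \left(3 + 16\right)^{2} = 19^{2} = 361$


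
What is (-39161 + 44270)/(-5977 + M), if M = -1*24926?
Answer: -1703/10301 ≈ -0.16532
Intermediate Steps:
M = -24926
(-39161 + 44270)/(-5977 + M) = (-39161 + 44270)/(-5977 - 24926) = 5109/(-30903) = 5109*(-1/30903) = -1703/10301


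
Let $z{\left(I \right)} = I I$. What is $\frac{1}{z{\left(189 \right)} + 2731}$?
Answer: $\frac{1}{38452} \approx 2.6006 \cdot 10^{-5}$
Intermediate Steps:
$z{\left(I \right)} = I^{2}$
$\frac{1}{z{\left(189 \right)} + 2731} = \frac{1}{189^{2} + 2731} = \frac{1}{35721 + 2731} = \frac{1}{38452}$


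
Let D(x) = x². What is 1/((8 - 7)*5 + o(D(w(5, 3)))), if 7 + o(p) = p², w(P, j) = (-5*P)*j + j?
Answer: 1/26873854 ≈ 3.7211e-8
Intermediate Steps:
w(P, j) = j - 5*P*j (w(P, j) = -5*P*j + j = j - 5*P*j)
o(p) = -7 + p²
1/((8 - 7)*5 + o(D(w(5, 3)))) = 1/((8 - 7)*5 + (-7 + ((3*(1 - 5*5))²)²)) = 1/(1*5 + (-7 + ((3*(1 - 25))²)²)) = 1/(5 + (-7 + ((3*(-24))²)²)) = 1/(5 + (-7 + ((-72)²)²)) = 1/(5 + (-7 + 5184²)) = 1/(5 + (-7 + 26873856)) = 1/(5 + 26873849) = 1/26873854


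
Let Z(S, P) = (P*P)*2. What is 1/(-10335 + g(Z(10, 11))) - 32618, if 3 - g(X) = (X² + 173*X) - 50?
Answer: -3611204017/110712 ≈ -32618.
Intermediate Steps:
Z(S, P) = 2*P² (Z(S, P) = P²*2 = 2*P²)
g(X) = 53 - X² - 173*X (g(X) = 3 - ((X² + 173*X) - 50) = 3 - (-50 + X² + 173*X) = 3 + (50 - X² - 173*X) = 53 - X² - 173*X)
1/(-10335 + g(Z(10, 11))) - 32618 = 1/(-10335 + (53 - (2*11²)² - 346*11²)) - 32618 = 1/(-10335 + (53 - (2*121)² - 346*121)) - 32618 = 1/(-10335 + (53 - 1*242² - 173*242)) - 32618 = 1/(-10335 + (53 - 1*58564 - 41866)) - 32618 = 1/(-10335 + (53 - 58564 - 41866)) - 32618 = 1/(-10335 - 100377) - 32618 = 1/(-110712) - 32618 = -1/110712 - 32618 = -3611204017/110712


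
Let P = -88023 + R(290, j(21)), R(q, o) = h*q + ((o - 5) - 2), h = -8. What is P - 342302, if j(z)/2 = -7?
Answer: -432666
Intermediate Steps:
j(z) = -14 (j(z) = 2*(-7) = -14)
R(q, o) = -7 + o - 8*q (R(q, o) = -8*q + ((o - 5) - 2) = -8*q + ((-5 + o) - 2) = -8*q + (-7 + o) = -7 + o - 8*q)
P = -90364 (P = -88023 + (-7 - 14 - 8*290) = -88023 + (-7 - 14 - 2320) = -88023 - 2341 = -90364)
P - 342302 = -90364 - 342302 = -432666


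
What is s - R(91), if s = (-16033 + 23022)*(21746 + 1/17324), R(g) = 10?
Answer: 2632949757005/17324 ≈ 1.5198e+8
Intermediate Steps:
s = 2632949930245/17324 (s = 6989*(21746 + 1/17324) = 6989*(376727705/17324) = 2632949930245/17324 ≈ 1.5198e+8)
s - R(91) = 2632949930245/17324 - 1*10 = 2632949930245/17324 - 10 = 2632949757005/17324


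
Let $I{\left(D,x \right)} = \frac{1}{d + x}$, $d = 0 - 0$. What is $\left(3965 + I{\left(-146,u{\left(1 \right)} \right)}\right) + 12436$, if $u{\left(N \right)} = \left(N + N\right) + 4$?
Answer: $\frac{98407}{6} \approx 16401.0$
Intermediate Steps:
$d = 0$ ($d = 0 + 0 = 0$)
$u{\left(N \right)} = 4 + 2 N$ ($u{\left(N \right)} = 2 N + 4 = 4 + 2 N$)
$I{\left(D,x \right)} = \frac{1}{x}$ ($I{\left(D,x \right)} = \frac{1}{0 + x} = \frac{1}{x}$)
$\left(3965 + I{\left(-146,u{\left(1 \right)} \right)}\right) + 12436 = \left(3965 + \frac{1}{4 + 2 \cdot 1}\right) + 12436 = \left(3965 + \frac{1}{4 + 2}\right) + 12436 = \left(3965 + \frac{1}{6}\right) + 12436 = \frac{23791}{6} + 12436 = \frac{98407}{6}$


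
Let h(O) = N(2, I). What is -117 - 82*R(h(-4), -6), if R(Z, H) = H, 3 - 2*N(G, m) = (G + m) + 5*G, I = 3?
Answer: 375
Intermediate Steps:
N(G, m) = 3/2 - 3*G - m/2 (N(G, m) = 3/2 - ((G + m) + 5*G)/2 = 3/2 - (m + 6*G)/2 = 3/2 + (-3*G - m/2) = 3/2 - 3*G - m/2)
h(O) = -6 (h(O) = 3/2 - 3*2 - 1/2*3 = 3/2 - 6 - 3/2 = -6)
-117 - 82*R(h(-4), -6) = -117 - 82*(-6) = -117 + 492 = 375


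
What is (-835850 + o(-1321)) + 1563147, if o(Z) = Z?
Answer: 725976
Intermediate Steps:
(-835850 + o(-1321)) + 1563147 = (-835850 - 1321) + 1563147 = -837171 + 1563147 = 725976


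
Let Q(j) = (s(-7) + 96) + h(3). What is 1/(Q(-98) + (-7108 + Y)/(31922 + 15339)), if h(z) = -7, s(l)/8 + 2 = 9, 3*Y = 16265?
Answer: 141783/20553476 ≈ 0.0068982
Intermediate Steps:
Y = 16265/3 (Y = (1/3)*16265 = 16265/3 ≈ 5421.7)
s(l) = 56 (s(l) = -16 + 8*9 = -16 + 72 = 56)
Q(j) = 145 (Q(j) = (56 + 96) - 7 = 152 - 7 = 145)
1/(Q(-98) + (-7108 + Y)/(31922 + 15339)) = 1/(145 + (-7108 + 16265/3)/(31922 + 15339)) = 1/(145 - 5059/3/47261) = 1/(145 - 5059/3*1/47261) = 1/(145 - 5059/141783) = 1/(20553476/141783) = 141783/20553476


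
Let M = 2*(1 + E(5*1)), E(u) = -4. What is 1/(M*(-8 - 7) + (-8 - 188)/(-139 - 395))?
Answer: 267/24128 ≈ 0.011066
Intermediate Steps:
M = -6 (M = 2*(1 - 4) = 2*(-3) = -6)
1/(M*(-8 - 7) + (-8 - 188)/(-139 - 395)) = 1/(-6*(-8 - 7) + (-8 - 188)/(-139 - 395)) = 1/(-6*(-15) - 196/(-534)) = 1/(90 - 196*(-1/534)) = 1/(90 + 98/267) = 1/(24128/267) = 267/24128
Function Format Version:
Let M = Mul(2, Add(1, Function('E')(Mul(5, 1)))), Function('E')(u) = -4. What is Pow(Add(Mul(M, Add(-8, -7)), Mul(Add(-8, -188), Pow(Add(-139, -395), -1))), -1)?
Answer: Rational(267, 24128) ≈ 0.011066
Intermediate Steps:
M = -6 (M = Mul(2, Add(1, -4)) = Mul(2, -3) = -6)
Pow(Add(Mul(M, Add(-8, -7)), Mul(Add(-8, -188), Pow(Add(-139, -395), -1))), -1) = Pow(Add(Mul(-6, Add(-8, -7)), Mul(Add(-8, -188), Pow(Add(-139, -395), -1))), -1) = Pow(Add(Mul(-6, -15), Mul(-196, Pow(-534, -1))), -1) = Pow(Add(90, Mul(-196, Rational(-1, 534))), -1) = Pow(Add(90, Rational(98, 267)), -1) = Pow(Rational(24128, 267), -1) = Rational(267, 24128)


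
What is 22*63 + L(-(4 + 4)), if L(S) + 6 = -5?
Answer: 1375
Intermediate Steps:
L(S) = -11 (L(S) = -6 - 5 = -11)
22*63 + L(-(4 + 4)) = 22*63 - 11 = 1386 - 11 = 1375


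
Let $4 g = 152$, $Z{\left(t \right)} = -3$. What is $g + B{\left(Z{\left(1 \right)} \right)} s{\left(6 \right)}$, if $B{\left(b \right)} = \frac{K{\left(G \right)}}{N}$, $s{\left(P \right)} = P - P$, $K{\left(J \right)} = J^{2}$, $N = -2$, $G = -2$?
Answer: $38$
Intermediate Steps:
$s{\left(P \right)} = 0$
$B{\left(b \right)} = -2$ ($B{\left(b \right)} = \frac{\left(-2\right)^{2}}{-2} = 4 \left(- \frac{1}{2}\right) = -2$)
$g = 38$ ($g = \frac{1}{4} \cdot 152 = 38$)
$g + B{\left(Z{\left(1 \right)} \right)} s{\left(6 \right)} = 38 - 0 = 38 + 0 = 38$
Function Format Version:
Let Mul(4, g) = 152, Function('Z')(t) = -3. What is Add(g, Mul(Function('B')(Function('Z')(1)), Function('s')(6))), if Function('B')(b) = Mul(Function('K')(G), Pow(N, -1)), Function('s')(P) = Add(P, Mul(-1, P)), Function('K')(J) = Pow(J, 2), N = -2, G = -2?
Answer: 38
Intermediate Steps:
Function('s')(P) = 0
Function('B')(b) = -2 (Function('B')(b) = Mul(Pow(-2, 2), Pow(-2, -1)) = Mul(4, Rational(-1, 2)) = -2)
g = 38 (g = Mul(Rational(1, 4), 152) = 38)
Add(g, Mul(Function('B')(Function('Z')(1)), Function('s')(6))) = Add(38, Mul(-2, 0)) = Add(38, 0) = 38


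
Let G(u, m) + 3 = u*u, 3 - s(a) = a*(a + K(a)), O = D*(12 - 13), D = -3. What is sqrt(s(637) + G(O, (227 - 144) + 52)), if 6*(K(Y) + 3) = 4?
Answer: I*sqrt(3638463)/3 ≈ 635.83*I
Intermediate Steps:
O = 3 (O = -3*(12 - 13) = -3*(-1) = 3)
K(Y) = -7/3 (K(Y) = -3 + (1/6)*4 = -3 + 2/3 = -7/3)
s(a) = 3 - a*(-7/3 + a) (s(a) = 3 - a*(a - 7/3) = 3 - a*(-7/3 + a))
G(u, m) = -3 + u**2 (G(u, m) = -3 + u*u = -3 + u**2)
sqrt(s(637) + G(O, (227 - 144) + 52)) = sqrt((3 - 1*637**2 + (7/3)*637) + (-3 + 3**2)) = sqrt((3 - 1*405769 + 4459/3) + (-3 + 9)) = sqrt((3 - 405769 + 4459/3) + 6) = sqrt(-1212839/3 + 6) = sqrt(-1212821/3) = I*sqrt(3638463)/3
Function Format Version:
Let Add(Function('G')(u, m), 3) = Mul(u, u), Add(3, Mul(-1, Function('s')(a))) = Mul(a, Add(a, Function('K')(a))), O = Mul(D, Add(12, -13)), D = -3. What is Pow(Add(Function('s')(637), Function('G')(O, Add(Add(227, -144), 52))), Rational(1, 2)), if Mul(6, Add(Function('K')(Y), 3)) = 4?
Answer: Mul(Rational(1, 3), I, Pow(3638463, Rational(1, 2))) ≈ Mul(635.83, I)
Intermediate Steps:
O = 3 (O = Mul(-3, Add(12, -13)) = Mul(-3, -1) = 3)
Function('K')(Y) = Rational(-7, 3) (Function('K')(Y) = Add(-3, Mul(Rational(1, 6), 4)) = Add(-3, Rational(2, 3)) = Rational(-7, 3))
Function('s')(a) = Add(3, Mul(-1, a, Add(Rational(-7, 3), a))) (Function('s')(a) = Add(3, Mul(-1, Mul(a, Add(a, Rational(-7, 3))))) = Add(3, Mul(-1, Mul(a, Add(Rational(-7, 3), a)))) = Add(3, Mul(-1, a, Add(Rational(-7, 3), a))))
Function('G')(u, m) = Add(-3, Pow(u, 2)) (Function('G')(u, m) = Add(-3, Mul(u, u)) = Add(-3, Pow(u, 2)))
Pow(Add(Function('s')(637), Function('G')(O, Add(Add(227, -144), 52))), Rational(1, 2)) = Pow(Add(Add(3, Mul(-1, Pow(637, 2)), Mul(Rational(7, 3), 637)), Add(-3, Pow(3, 2))), Rational(1, 2)) = Pow(Add(Add(3, Mul(-1, 405769), Rational(4459, 3)), Add(-3, 9)), Rational(1, 2)) = Pow(Add(Add(3, -405769, Rational(4459, 3)), 6), Rational(1, 2)) = Pow(Add(Rational(-1212839, 3), 6), Rational(1, 2)) = Pow(Rational(-1212821, 3), Rational(1, 2)) = Mul(Rational(1, 3), I, Pow(3638463, Rational(1, 2)))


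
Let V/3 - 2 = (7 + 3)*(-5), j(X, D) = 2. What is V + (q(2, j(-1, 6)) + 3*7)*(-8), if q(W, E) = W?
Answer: -328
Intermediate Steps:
V = -144 (V = 6 + 3*((7 + 3)*(-5)) = 6 + 3*(10*(-5)) = 6 + 3*(-50) = 6 - 150 = -144)
V + (q(2, j(-1, 6)) + 3*7)*(-8) = -144 + (2 + 3*7)*(-8) = -144 + (2 + 21)*(-8) = -144 + 23*(-8) = -144 - 184 = -328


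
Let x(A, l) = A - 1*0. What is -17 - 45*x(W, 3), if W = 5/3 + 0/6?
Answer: -92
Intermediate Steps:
W = 5/3 (W = 5*(1/3) + 0*(1/6) = 5/3 + 0 = 5/3 ≈ 1.6667)
x(A, l) = A (x(A, l) = A + 0 = A)
-17 - 45*x(W, 3) = -17 - 45*5/3 = -17 - 75 = -92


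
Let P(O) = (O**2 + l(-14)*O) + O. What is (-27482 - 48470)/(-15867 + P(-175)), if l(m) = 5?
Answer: -18988/3427 ≈ -5.5407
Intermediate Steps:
P(O) = O**2 + 6*O (P(O) = (O**2 + 5*O) + O = O**2 + 6*O)
(-27482 - 48470)/(-15867 + P(-175)) = (-27482 - 48470)/(-15867 - 175*(6 - 175)) = -75952/(-15867 - 175*(-169)) = -75952/(-15867 + 29575) = -75952/13708 = -75952*1/13708 = -18988/3427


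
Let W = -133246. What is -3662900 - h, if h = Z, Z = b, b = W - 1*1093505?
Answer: -2436149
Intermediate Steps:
b = -1226751 (b = -133246 - 1*1093505 = -133246 - 1093505 = -1226751)
Z = -1226751
h = -1226751
-3662900 - h = -3662900 - 1*(-1226751) = -3662900 + 1226751 = -2436149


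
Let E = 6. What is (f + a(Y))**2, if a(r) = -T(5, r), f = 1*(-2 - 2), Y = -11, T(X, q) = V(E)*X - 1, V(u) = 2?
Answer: 169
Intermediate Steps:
T(X, q) = -1 + 2*X (T(X, q) = 2*X - 1 = -1 + 2*X)
f = -4 (f = 1*(-4) = -4)
a(r) = -9 (a(r) = -(-1 + 2*5) = -(-1 + 10) = -1*9 = -9)
(f + a(Y))**2 = (-4 - 9)**2 = (-13)**2 = 169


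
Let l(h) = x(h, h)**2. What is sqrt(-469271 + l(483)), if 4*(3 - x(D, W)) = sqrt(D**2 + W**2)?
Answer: sqrt(-7041614 - 11592*sqrt(2))/4 ≈ 664.17*I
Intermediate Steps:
x(D, W) = 3 - sqrt(D**2 + W**2)/4
l(h) = (3 - sqrt(2)*sqrt(h**2)/4)**2 (l(h) = (3 - sqrt(h**2 + h**2)/4)**2 = (3 - sqrt(2)*sqrt(h**2)/4)**2)
sqrt(-469271 + l(483)) = sqrt(-469271 + (-12 + sqrt(2)*sqrt(483**2))**2/16) = sqrt(-469271 + (-12 + sqrt(2)*sqrt(233289))**2/16) = sqrt(-469271 + (-12 + sqrt(2)*483)**2/16) = sqrt(-469271 + (-12 + 483*sqrt(2))**2/16)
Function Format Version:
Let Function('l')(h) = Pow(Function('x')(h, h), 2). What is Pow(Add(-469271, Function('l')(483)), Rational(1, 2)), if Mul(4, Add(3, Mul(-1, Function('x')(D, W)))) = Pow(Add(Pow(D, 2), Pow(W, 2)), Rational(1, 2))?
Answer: Mul(Rational(1, 4), Pow(Add(-7041614, Mul(-11592, Pow(2, Rational(1, 2)))), Rational(1, 2))) ≈ Mul(664.17, I)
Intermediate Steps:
Function('x')(D, W) = Add(3, Mul(Rational(-1, 4), Pow(Add(Pow(D, 2), Pow(W, 2)), Rational(1, 2))))
Function('l')(h) = Pow(Add(3, Mul(Rational(-1, 4), Pow(2, Rational(1, 2)), Pow(Pow(h, 2), Rational(1, 2)))), 2) (Function('l')(h) = Pow(Add(3, Mul(Rational(-1, 4), Pow(Add(Pow(h, 2), Pow(h, 2)), Rational(1, 2)))), 2) = Pow(Add(3, Mul(Rational(-1, 4), Pow(Mul(2, Pow(h, 2)), Rational(1, 2)))), 2) = Pow(Add(3, Mul(Rational(-1, 4), Mul(Pow(2, Rational(1, 2)), Pow(Pow(h, 2), Rational(1, 2))))), 2) = Pow(Add(3, Mul(Rational(-1, 4), Pow(2, Rational(1, 2)), Pow(Pow(h, 2), Rational(1, 2)))), 2))
Pow(Add(-469271, Function('l')(483)), Rational(1, 2)) = Pow(Add(-469271, Mul(Rational(1, 16), Pow(Add(-12, Mul(Pow(2, Rational(1, 2)), Pow(Pow(483, 2), Rational(1, 2)))), 2))), Rational(1, 2)) = Pow(Add(-469271, Mul(Rational(1, 16), Pow(Add(-12, Mul(Pow(2, Rational(1, 2)), Pow(233289, Rational(1, 2)))), 2))), Rational(1, 2)) = Pow(Add(-469271, Mul(Rational(1, 16), Pow(Add(-12, Mul(Pow(2, Rational(1, 2)), 483)), 2))), Rational(1, 2)) = Pow(Add(-469271, Mul(Rational(1, 16), Pow(Add(-12, Mul(483, Pow(2, Rational(1, 2)))), 2))), Rational(1, 2))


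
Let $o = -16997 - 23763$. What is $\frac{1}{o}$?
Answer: $- \frac{1}{40760} \approx -2.4534 \cdot 10^{-5}$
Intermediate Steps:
$o = -40760$
$\frac{1}{o} = \frac{1}{-40760} = - \frac{1}{40760}$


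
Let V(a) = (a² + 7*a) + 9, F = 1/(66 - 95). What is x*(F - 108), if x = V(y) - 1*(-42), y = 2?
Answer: -216177/29 ≈ -7454.4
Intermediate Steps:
F = -1/29 (F = 1/(-29) = -1/29 ≈ -0.034483)
V(a) = 9 + a² + 7*a
x = 69 (x = (9 + 2² + 7*2) - 1*(-42) = (9 + 4 + 14) + 42 = 27 + 42 = 69)
x*(F - 108) = 69*(-1/29 - 108) = 69*(-3133/29) = -216177/29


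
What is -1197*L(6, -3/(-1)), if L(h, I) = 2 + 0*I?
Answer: -2394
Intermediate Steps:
L(h, I) = 2 (L(h, I) = 2 + 0 = 2)
-1197*L(6, -3/(-1)) = -1197*2 = -2394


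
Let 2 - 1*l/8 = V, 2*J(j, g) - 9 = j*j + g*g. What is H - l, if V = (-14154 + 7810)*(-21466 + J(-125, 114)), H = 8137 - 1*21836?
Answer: 362913837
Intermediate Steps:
H = -13699 (H = 8137 - 21836 = -13699)
J(j, g) = 9/2 + g²/2 + j²/2 (J(j, g) = 9/2 + (j*j + g*g)/2 = 9/2 + (j² + g²)/2 = 9/2 + (g² + j²)/2 = 9/2 + (g²/2 + j²/2) = 9/2 + g²/2 + j²/2)
V = 45365944 (V = (-14154 + 7810)*(-21466 + (9/2 + (½)*114² + (½)*(-125)²)) = -6344*(-21466 + (9/2 + (½)*12996 + (½)*15625)) = -6344*(-21466 + (9/2 + 6498 + 15625/2)) = -6344*(-21466 + 14315) = -6344*(-7151) = 45365944)
l = -362927536 (l = 16 - 8*45365944 = 16 - 362927552 = -362927536)
H - l = -13699 - 1*(-362927536) = -13699 + 362927536 = 362913837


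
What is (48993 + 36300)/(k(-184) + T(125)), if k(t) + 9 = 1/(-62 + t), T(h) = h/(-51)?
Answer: -27438102/3685 ≈ -7445.9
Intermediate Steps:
T(h) = -h/51 (T(h) = h*(-1/51) = -h/51)
k(t) = -9 + 1/(-62 + t)
(48993 + 36300)/(k(-184) + T(125)) = (48993 + 36300)/((559 - 9*(-184))/(-62 - 184) - 1/51*125) = 85293/((559 + 1656)/(-246) - 125/51) = 85293/(-1/246*2215 - 125/51) = 85293/(-2215/246 - 125/51) = 85293/(-47905/4182) = 85293*(-4182/47905) = -27438102/3685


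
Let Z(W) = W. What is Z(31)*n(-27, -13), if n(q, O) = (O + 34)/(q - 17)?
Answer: -651/44 ≈ -14.795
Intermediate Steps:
n(q, O) = (34 + O)/(-17 + q)
Z(31)*n(-27, -13) = 31*((34 - 13)/(-17 - 27)) = 31*(21/(-44)) = 31*(-1/44*21) = 31*(-21/44) = -651/44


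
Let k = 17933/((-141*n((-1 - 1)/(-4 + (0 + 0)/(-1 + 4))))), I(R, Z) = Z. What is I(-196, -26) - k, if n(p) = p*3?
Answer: 24868/423 ≈ 58.790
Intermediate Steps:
n(p) = 3*p
k = -35866/423 (k = 17933/((-423*(-1 - 1)/(-4 + (0 + 0)/(-1 + 4)))) = 17933/((-423*(-2/(-4 + 0/3)))) = 17933/((-423*(-2/(-4 + 0*(⅓))))) = 17933/((-423*(-2/(-4 + 0)))) = 17933/((-423*(-2/(-4)))) = 17933/((-423*(-2*(-¼)))) = 17933/((-423/2)) = 17933/((-141*3/2)) = 17933/(-423/2) = 17933*(-2/423) = -35866/423 ≈ -84.790)
I(-196, -26) - k = -26 - 1*(-35866/423) = -26 + 35866/423 = 24868/423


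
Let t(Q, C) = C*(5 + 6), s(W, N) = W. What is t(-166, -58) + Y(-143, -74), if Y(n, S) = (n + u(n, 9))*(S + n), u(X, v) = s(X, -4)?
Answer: 61424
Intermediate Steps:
u(X, v) = X
Y(n, S) = 2*n*(S + n) (Y(n, S) = (n + n)*(S + n) = (2*n)*(S + n) = 2*n*(S + n))
t(Q, C) = 11*C (t(Q, C) = C*11 = 11*C)
t(-166, -58) + Y(-143, -74) = 11*(-58) + 2*(-143)*(-74 - 143) = -638 + 2*(-143)*(-217) = -638 + 62062 = 61424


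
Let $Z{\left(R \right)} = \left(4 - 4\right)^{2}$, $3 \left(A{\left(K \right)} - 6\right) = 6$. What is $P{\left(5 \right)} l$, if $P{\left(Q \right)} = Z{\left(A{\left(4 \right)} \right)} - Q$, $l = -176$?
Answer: $880$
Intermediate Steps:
$A{\left(K \right)} = 8$ ($A{\left(K \right)} = 6 + \frac{1}{3} \cdot 6 = 6 + 2 = 8$)
$Z{\left(R \right)} = 0$ ($Z{\left(R \right)} = 0^{2} = 0$)
$P{\left(Q \right)} = - Q$ ($P{\left(Q \right)} = 0 - Q = - Q$)
$P{\left(5 \right)} l = \left(-1\right) 5 \left(-176\right) = \left(-5\right) \left(-176\right) = 880$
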